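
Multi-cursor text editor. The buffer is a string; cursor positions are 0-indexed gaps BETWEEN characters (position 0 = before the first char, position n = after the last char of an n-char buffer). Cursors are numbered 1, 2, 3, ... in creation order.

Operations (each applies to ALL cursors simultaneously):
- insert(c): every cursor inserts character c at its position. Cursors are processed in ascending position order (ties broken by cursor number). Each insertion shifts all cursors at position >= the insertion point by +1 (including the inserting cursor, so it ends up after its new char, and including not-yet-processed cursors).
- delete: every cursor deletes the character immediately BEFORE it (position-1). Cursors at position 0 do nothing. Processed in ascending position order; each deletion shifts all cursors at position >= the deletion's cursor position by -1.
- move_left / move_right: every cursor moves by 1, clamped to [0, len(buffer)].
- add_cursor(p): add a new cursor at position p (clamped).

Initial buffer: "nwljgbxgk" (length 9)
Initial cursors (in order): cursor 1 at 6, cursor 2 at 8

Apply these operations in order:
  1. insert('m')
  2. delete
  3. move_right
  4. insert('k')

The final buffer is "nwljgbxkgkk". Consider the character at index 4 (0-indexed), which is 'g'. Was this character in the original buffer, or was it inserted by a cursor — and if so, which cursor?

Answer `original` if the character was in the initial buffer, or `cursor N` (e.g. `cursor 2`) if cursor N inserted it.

After op 1 (insert('m')): buffer="nwljgbmxgmk" (len 11), cursors c1@7 c2@10, authorship ......1..2.
After op 2 (delete): buffer="nwljgbxgk" (len 9), cursors c1@6 c2@8, authorship .........
After op 3 (move_right): buffer="nwljgbxgk" (len 9), cursors c1@7 c2@9, authorship .........
After op 4 (insert('k')): buffer="nwljgbxkgkk" (len 11), cursors c1@8 c2@11, authorship .......1..2
Authorship (.=original, N=cursor N): . . . . . . . 1 . . 2
Index 4: author = original

Answer: original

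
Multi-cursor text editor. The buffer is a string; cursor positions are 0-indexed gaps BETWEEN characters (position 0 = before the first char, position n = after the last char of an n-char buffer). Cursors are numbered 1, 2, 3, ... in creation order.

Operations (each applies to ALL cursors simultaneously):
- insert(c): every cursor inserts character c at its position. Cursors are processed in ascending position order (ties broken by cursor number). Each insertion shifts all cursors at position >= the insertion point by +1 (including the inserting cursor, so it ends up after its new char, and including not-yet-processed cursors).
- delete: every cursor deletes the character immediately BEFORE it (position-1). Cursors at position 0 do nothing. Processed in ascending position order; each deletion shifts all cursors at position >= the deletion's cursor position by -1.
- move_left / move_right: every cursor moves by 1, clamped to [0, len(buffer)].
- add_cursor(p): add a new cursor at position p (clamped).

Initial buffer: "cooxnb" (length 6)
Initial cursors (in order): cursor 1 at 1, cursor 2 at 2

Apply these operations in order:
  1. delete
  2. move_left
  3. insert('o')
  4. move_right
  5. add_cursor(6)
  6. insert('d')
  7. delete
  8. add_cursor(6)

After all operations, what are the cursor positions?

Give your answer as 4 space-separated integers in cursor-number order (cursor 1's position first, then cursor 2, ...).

Answer: 3 3 6 6

Derivation:
After op 1 (delete): buffer="oxnb" (len 4), cursors c1@0 c2@0, authorship ....
After op 2 (move_left): buffer="oxnb" (len 4), cursors c1@0 c2@0, authorship ....
After op 3 (insert('o')): buffer="oooxnb" (len 6), cursors c1@2 c2@2, authorship 12....
After op 4 (move_right): buffer="oooxnb" (len 6), cursors c1@3 c2@3, authorship 12....
After op 5 (add_cursor(6)): buffer="oooxnb" (len 6), cursors c1@3 c2@3 c3@6, authorship 12....
After op 6 (insert('d')): buffer="oooddxnbd" (len 9), cursors c1@5 c2@5 c3@9, authorship 12.12...3
After op 7 (delete): buffer="oooxnb" (len 6), cursors c1@3 c2@3 c3@6, authorship 12....
After op 8 (add_cursor(6)): buffer="oooxnb" (len 6), cursors c1@3 c2@3 c3@6 c4@6, authorship 12....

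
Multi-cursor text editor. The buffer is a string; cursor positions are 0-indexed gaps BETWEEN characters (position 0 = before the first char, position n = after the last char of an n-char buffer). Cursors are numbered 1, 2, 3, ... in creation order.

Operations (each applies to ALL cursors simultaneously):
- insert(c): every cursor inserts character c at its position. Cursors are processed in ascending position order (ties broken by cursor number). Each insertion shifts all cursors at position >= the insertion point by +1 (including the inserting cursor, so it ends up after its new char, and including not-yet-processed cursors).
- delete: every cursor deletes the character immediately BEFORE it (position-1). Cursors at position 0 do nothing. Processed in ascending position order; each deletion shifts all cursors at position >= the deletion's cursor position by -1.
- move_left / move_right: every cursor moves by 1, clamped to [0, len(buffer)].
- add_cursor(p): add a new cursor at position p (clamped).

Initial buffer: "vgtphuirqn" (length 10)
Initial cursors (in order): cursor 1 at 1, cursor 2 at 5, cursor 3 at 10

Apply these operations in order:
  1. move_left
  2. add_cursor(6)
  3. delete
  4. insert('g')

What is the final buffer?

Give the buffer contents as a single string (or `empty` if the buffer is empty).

Answer: gvgtghgirgn

Derivation:
After op 1 (move_left): buffer="vgtphuirqn" (len 10), cursors c1@0 c2@4 c3@9, authorship ..........
After op 2 (add_cursor(6)): buffer="vgtphuirqn" (len 10), cursors c1@0 c2@4 c4@6 c3@9, authorship ..........
After op 3 (delete): buffer="vgthirn" (len 7), cursors c1@0 c2@3 c4@4 c3@6, authorship .......
After op 4 (insert('g')): buffer="gvgtghgirgn" (len 11), cursors c1@1 c2@5 c4@7 c3@10, authorship 1...2.4..3.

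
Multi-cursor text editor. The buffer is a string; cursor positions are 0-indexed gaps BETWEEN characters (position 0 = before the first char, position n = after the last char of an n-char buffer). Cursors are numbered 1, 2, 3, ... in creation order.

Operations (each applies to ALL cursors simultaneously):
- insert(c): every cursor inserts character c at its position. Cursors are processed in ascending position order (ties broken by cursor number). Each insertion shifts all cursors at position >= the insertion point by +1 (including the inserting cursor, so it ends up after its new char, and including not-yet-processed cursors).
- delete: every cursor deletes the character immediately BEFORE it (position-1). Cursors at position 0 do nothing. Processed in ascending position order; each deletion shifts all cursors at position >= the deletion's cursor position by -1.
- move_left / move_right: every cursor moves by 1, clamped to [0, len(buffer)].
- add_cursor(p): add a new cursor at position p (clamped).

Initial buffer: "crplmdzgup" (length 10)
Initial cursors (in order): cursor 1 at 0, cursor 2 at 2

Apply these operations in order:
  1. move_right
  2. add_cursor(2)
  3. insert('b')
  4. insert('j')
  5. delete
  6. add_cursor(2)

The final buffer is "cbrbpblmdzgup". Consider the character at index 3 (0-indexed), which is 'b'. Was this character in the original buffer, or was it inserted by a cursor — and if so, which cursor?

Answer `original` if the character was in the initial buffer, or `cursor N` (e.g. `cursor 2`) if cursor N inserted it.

Answer: cursor 3

Derivation:
After op 1 (move_right): buffer="crplmdzgup" (len 10), cursors c1@1 c2@3, authorship ..........
After op 2 (add_cursor(2)): buffer="crplmdzgup" (len 10), cursors c1@1 c3@2 c2@3, authorship ..........
After op 3 (insert('b')): buffer="cbrbpblmdzgup" (len 13), cursors c1@2 c3@4 c2@6, authorship .1.3.2.......
After op 4 (insert('j')): buffer="cbjrbjpbjlmdzgup" (len 16), cursors c1@3 c3@6 c2@9, authorship .11.33.22.......
After op 5 (delete): buffer="cbrbpblmdzgup" (len 13), cursors c1@2 c3@4 c2@6, authorship .1.3.2.......
After op 6 (add_cursor(2)): buffer="cbrbpblmdzgup" (len 13), cursors c1@2 c4@2 c3@4 c2@6, authorship .1.3.2.......
Authorship (.=original, N=cursor N): . 1 . 3 . 2 . . . . . . .
Index 3: author = 3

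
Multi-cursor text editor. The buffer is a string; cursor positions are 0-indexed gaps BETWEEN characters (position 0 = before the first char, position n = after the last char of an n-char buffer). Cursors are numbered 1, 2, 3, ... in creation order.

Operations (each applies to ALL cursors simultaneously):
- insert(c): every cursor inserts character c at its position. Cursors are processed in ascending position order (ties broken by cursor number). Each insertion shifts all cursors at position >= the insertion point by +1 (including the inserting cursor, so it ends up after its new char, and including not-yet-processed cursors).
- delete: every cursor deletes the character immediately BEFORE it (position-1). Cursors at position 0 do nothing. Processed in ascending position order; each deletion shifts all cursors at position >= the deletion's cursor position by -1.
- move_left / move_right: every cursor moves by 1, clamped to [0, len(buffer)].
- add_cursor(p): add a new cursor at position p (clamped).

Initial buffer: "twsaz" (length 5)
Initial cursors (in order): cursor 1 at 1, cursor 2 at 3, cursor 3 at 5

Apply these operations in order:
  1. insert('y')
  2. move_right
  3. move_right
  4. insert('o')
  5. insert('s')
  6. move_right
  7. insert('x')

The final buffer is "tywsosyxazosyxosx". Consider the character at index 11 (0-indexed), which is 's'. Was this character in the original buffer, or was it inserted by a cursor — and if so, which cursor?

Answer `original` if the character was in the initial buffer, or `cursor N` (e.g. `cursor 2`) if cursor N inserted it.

Answer: cursor 2

Derivation:
After op 1 (insert('y')): buffer="tywsyazy" (len 8), cursors c1@2 c2@5 c3@8, authorship .1..2..3
After op 2 (move_right): buffer="tywsyazy" (len 8), cursors c1@3 c2@6 c3@8, authorship .1..2..3
After op 3 (move_right): buffer="tywsyazy" (len 8), cursors c1@4 c2@7 c3@8, authorship .1..2..3
After op 4 (insert('o')): buffer="tywsoyazoyo" (len 11), cursors c1@5 c2@9 c3@11, authorship .1..12..233
After op 5 (insert('s')): buffer="tywsosyazosyos" (len 14), cursors c1@6 c2@11 c3@14, authorship .1..112..22333
After op 6 (move_right): buffer="tywsosyazosyos" (len 14), cursors c1@7 c2@12 c3@14, authorship .1..112..22333
After op 7 (insert('x')): buffer="tywsosyxazosyxosx" (len 17), cursors c1@8 c2@14 c3@17, authorship .1..1121..2232333
Authorship (.=original, N=cursor N): . 1 . . 1 1 2 1 . . 2 2 3 2 3 3 3
Index 11: author = 2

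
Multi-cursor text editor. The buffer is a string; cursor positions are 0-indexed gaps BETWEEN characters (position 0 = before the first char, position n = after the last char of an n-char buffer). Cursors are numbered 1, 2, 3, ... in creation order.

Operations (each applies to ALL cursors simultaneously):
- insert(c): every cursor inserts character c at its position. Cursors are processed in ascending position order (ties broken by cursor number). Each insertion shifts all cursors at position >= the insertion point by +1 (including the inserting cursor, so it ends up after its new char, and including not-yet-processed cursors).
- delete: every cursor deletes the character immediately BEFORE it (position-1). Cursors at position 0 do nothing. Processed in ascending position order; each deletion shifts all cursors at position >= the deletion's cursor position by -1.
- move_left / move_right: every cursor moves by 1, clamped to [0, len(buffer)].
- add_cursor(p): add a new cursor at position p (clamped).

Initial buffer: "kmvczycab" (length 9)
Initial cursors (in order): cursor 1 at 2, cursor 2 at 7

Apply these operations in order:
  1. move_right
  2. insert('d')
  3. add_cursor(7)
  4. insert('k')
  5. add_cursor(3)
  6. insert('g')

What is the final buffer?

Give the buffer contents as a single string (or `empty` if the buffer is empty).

Answer: kmvgdkgczykgcadkgb

Derivation:
After op 1 (move_right): buffer="kmvczycab" (len 9), cursors c1@3 c2@8, authorship .........
After op 2 (insert('d')): buffer="kmvdczycadb" (len 11), cursors c1@4 c2@10, authorship ...1.....2.
After op 3 (add_cursor(7)): buffer="kmvdczycadb" (len 11), cursors c1@4 c3@7 c2@10, authorship ...1.....2.
After op 4 (insert('k')): buffer="kmvdkczykcadkb" (len 14), cursors c1@5 c3@9 c2@13, authorship ...11...3..22.
After op 5 (add_cursor(3)): buffer="kmvdkczykcadkb" (len 14), cursors c4@3 c1@5 c3@9 c2@13, authorship ...11...3..22.
After op 6 (insert('g')): buffer="kmvgdkgczykgcadkgb" (len 18), cursors c4@4 c1@7 c3@12 c2@17, authorship ...4111...33..222.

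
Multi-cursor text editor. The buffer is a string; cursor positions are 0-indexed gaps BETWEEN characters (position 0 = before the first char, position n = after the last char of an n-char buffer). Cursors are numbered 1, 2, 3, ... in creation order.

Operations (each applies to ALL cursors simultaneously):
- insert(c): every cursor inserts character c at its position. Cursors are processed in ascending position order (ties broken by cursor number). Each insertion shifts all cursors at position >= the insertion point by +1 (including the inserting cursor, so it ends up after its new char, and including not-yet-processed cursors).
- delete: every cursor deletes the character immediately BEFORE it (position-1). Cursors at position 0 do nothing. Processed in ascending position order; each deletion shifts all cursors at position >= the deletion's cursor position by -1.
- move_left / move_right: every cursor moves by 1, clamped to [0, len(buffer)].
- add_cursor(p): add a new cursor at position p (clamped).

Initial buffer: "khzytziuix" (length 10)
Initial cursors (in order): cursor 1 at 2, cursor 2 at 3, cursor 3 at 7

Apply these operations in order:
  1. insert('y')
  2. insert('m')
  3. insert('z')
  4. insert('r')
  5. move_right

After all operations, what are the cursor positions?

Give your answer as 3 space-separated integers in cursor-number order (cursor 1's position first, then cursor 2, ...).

After op 1 (insert('y')): buffer="khyzyytziyuix" (len 13), cursors c1@3 c2@5 c3@10, authorship ..1.2....3...
After op 2 (insert('m')): buffer="khymzymytziymuix" (len 16), cursors c1@4 c2@7 c3@13, authorship ..11.22....33...
After op 3 (insert('z')): buffer="khymzzymzytziymzuix" (len 19), cursors c1@5 c2@9 c3@16, authorship ..111.222....333...
After op 4 (insert('r')): buffer="khymzrzymzrytziymzruix" (len 22), cursors c1@6 c2@11 c3@19, authorship ..1111.2222....3333...
After op 5 (move_right): buffer="khymzrzymzrytziymzruix" (len 22), cursors c1@7 c2@12 c3@20, authorship ..1111.2222....3333...

Answer: 7 12 20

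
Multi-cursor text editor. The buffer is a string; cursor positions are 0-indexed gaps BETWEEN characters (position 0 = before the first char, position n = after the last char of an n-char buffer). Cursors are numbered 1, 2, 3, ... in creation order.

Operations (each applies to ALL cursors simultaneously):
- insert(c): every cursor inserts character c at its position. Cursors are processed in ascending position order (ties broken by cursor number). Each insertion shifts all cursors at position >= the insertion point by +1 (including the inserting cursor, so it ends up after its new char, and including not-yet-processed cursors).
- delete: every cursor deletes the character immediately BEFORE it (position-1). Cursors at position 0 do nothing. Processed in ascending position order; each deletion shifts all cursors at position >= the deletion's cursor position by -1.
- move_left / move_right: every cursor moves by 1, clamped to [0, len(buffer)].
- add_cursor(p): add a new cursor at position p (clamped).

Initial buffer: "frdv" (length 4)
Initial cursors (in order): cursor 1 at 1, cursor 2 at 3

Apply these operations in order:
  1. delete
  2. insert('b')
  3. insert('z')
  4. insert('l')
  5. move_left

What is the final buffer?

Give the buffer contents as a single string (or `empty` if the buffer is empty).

After op 1 (delete): buffer="rv" (len 2), cursors c1@0 c2@1, authorship ..
After op 2 (insert('b')): buffer="brbv" (len 4), cursors c1@1 c2@3, authorship 1.2.
After op 3 (insert('z')): buffer="bzrbzv" (len 6), cursors c1@2 c2@5, authorship 11.22.
After op 4 (insert('l')): buffer="bzlrbzlv" (len 8), cursors c1@3 c2@7, authorship 111.222.
After op 5 (move_left): buffer="bzlrbzlv" (len 8), cursors c1@2 c2@6, authorship 111.222.

Answer: bzlrbzlv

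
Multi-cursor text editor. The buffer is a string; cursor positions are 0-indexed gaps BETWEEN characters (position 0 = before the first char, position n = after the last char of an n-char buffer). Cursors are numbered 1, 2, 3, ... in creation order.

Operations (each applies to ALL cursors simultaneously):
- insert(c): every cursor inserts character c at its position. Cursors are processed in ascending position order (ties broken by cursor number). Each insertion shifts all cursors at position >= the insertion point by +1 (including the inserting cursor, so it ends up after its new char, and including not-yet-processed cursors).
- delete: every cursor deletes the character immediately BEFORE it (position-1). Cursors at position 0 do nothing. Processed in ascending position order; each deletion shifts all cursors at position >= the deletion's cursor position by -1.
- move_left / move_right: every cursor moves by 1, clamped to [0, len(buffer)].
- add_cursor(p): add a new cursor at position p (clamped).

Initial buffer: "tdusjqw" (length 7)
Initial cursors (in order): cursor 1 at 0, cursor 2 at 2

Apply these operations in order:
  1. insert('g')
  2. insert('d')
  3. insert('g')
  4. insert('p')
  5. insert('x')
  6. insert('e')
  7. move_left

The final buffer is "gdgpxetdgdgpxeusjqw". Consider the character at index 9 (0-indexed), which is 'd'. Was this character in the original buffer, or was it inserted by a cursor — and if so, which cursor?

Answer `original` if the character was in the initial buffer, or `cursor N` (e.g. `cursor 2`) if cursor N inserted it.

Answer: cursor 2

Derivation:
After op 1 (insert('g')): buffer="gtdgusjqw" (len 9), cursors c1@1 c2@4, authorship 1..2.....
After op 2 (insert('d')): buffer="gdtdgdusjqw" (len 11), cursors c1@2 c2@6, authorship 11..22.....
After op 3 (insert('g')): buffer="gdgtdgdgusjqw" (len 13), cursors c1@3 c2@8, authorship 111..222.....
After op 4 (insert('p')): buffer="gdgptdgdgpusjqw" (len 15), cursors c1@4 c2@10, authorship 1111..2222.....
After op 5 (insert('x')): buffer="gdgpxtdgdgpxusjqw" (len 17), cursors c1@5 c2@12, authorship 11111..22222.....
After op 6 (insert('e')): buffer="gdgpxetdgdgpxeusjqw" (len 19), cursors c1@6 c2@14, authorship 111111..222222.....
After op 7 (move_left): buffer="gdgpxetdgdgpxeusjqw" (len 19), cursors c1@5 c2@13, authorship 111111..222222.....
Authorship (.=original, N=cursor N): 1 1 1 1 1 1 . . 2 2 2 2 2 2 . . . . .
Index 9: author = 2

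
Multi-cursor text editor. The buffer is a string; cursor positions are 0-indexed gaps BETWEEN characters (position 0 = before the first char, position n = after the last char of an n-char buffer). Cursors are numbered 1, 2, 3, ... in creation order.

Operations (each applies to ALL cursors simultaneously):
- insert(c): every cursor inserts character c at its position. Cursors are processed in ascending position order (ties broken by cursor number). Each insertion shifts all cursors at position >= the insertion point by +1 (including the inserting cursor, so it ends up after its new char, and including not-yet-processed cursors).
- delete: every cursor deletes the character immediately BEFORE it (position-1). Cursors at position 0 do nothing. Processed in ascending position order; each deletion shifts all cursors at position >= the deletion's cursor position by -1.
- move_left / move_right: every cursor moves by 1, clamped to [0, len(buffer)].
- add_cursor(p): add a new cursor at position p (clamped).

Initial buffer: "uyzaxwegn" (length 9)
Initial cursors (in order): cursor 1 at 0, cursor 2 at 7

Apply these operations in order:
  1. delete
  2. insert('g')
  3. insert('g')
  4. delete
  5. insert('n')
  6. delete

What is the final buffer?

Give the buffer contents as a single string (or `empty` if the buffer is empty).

Answer: guyzaxwggn

Derivation:
After op 1 (delete): buffer="uyzaxwgn" (len 8), cursors c1@0 c2@6, authorship ........
After op 2 (insert('g')): buffer="guyzaxwggn" (len 10), cursors c1@1 c2@8, authorship 1......2..
After op 3 (insert('g')): buffer="gguyzaxwgggn" (len 12), cursors c1@2 c2@10, authorship 11......22..
After op 4 (delete): buffer="guyzaxwggn" (len 10), cursors c1@1 c2@8, authorship 1......2..
After op 5 (insert('n')): buffer="gnuyzaxwgngn" (len 12), cursors c1@2 c2@10, authorship 11......22..
After op 6 (delete): buffer="guyzaxwggn" (len 10), cursors c1@1 c2@8, authorship 1......2..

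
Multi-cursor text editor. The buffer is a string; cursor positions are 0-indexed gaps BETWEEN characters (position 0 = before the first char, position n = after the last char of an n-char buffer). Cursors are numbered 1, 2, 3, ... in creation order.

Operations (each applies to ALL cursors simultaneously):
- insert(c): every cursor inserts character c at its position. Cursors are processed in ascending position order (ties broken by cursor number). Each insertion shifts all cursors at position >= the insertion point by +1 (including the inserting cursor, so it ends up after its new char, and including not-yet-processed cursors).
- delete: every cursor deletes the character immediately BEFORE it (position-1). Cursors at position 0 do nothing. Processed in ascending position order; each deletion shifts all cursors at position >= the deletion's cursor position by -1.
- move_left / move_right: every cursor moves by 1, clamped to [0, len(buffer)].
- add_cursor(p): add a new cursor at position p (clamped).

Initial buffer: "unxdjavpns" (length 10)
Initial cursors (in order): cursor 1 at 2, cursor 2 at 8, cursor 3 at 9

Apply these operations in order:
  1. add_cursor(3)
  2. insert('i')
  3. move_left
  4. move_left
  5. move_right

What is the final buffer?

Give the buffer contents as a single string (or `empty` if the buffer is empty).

After op 1 (add_cursor(3)): buffer="unxdjavpns" (len 10), cursors c1@2 c4@3 c2@8 c3@9, authorship ..........
After op 2 (insert('i')): buffer="unixidjavpinis" (len 14), cursors c1@3 c4@5 c2@11 c3@13, authorship ..1.4.....2.3.
After op 3 (move_left): buffer="unixidjavpinis" (len 14), cursors c1@2 c4@4 c2@10 c3@12, authorship ..1.4.....2.3.
After op 4 (move_left): buffer="unixidjavpinis" (len 14), cursors c1@1 c4@3 c2@9 c3@11, authorship ..1.4.....2.3.
After op 5 (move_right): buffer="unixidjavpinis" (len 14), cursors c1@2 c4@4 c2@10 c3@12, authorship ..1.4.....2.3.

Answer: unixidjavpinis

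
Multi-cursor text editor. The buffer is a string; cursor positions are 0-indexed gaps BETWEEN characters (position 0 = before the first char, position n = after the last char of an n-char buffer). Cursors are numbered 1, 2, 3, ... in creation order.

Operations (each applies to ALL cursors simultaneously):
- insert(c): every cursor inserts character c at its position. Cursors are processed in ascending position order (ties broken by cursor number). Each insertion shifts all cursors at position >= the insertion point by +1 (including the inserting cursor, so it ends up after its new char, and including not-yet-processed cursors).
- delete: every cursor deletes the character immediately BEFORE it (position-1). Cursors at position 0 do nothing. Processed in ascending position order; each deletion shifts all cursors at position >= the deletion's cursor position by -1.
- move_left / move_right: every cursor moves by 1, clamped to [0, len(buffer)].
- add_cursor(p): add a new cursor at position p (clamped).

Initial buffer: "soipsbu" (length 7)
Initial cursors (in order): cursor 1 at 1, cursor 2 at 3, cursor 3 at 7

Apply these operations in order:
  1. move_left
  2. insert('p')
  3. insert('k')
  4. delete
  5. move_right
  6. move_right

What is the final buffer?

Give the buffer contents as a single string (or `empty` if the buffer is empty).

Answer: psopipsbpu

Derivation:
After op 1 (move_left): buffer="soipsbu" (len 7), cursors c1@0 c2@2 c3@6, authorship .......
After op 2 (insert('p')): buffer="psopipsbpu" (len 10), cursors c1@1 c2@4 c3@9, authorship 1..2....3.
After op 3 (insert('k')): buffer="pksopkipsbpku" (len 13), cursors c1@2 c2@6 c3@12, authorship 11..22....33.
After op 4 (delete): buffer="psopipsbpu" (len 10), cursors c1@1 c2@4 c3@9, authorship 1..2....3.
After op 5 (move_right): buffer="psopipsbpu" (len 10), cursors c1@2 c2@5 c3@10, authorship 1..2....3.
After op 6 (move_right): buffer="psopipsbpu" (len 10), cursors c1@3 c2@6 c3@10, authorship 1..2....3.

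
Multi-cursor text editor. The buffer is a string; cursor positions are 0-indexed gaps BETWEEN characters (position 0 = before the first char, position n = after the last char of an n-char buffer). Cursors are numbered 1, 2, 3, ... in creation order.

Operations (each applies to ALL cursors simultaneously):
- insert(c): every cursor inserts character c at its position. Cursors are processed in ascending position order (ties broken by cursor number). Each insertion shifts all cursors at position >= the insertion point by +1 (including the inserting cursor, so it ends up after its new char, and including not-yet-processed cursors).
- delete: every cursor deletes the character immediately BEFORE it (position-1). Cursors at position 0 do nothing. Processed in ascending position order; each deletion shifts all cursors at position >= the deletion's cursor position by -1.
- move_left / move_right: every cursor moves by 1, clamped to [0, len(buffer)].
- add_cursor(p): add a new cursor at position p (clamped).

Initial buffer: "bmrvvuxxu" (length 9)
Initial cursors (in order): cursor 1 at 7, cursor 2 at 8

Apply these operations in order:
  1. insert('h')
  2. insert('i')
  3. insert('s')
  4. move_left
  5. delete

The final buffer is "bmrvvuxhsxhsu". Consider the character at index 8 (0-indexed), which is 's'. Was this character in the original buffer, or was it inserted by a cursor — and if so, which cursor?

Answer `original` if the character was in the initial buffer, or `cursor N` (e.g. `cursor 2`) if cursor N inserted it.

After op 1 (insert('h')): buffer="bmrvvuxhxhu" (len 11), cursors c1@8 c2@10, authorship .......1.2.
After op 2 (insert('i')): buffer="bmrvvuxhixhiu" (len 13), cursors c1@9 c2@12, authorship .......11.22.
After op 3 (insert('s')): buffer="bmrvvuxhisxhisu" (len 15), cursors c1@10 c2@14, authorship .......111.222.
After op 4 (move_left): buffer="bmrvvuxhisxhisu" (len 15), cursors c1@9 c2@13, authorship .......111.222.
After op 5 (delete): buffer="bmrvvuxhsxhsu" (len 13), cursors c1@8 c2@11, authorship .......11.22.
Authorship (.=original, N=cursor N): . . . . . . . 1 1 . 2 2 .
Index 8: author = 1

Answer: cursor 1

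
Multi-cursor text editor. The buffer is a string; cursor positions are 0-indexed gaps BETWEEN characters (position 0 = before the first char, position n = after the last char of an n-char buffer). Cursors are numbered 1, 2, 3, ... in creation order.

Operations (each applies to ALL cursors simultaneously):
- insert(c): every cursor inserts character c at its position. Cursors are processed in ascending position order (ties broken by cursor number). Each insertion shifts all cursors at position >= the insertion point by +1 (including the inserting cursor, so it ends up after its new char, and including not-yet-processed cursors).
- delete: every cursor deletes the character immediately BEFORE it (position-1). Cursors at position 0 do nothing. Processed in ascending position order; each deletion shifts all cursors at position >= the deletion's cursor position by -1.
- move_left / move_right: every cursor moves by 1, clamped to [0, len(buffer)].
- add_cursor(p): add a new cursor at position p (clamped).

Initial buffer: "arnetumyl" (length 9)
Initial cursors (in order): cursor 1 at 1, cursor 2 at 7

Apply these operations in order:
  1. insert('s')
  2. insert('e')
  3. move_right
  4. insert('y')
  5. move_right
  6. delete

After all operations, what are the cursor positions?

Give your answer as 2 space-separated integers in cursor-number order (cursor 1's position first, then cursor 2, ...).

After op 1 (insert('s')): buffer="asrnetumsyl" (len 11), cursors c1@2 c2@9, authorship .1......2..
After op 2 (insert('e')): buffer="asernetumseyl" (len 13), cursors c1@3 c2@11, authorship .11......22..
After op 3 (move_right): buffer="asernetumseyl" (len 13), cursors c1@4 c2@12, authorship .11......22..
After op 4 (insert('y')): buffer="aserynetumseyyl" (len 15), cursors c1@5 c2@14, authorship .11.1.....22.2.
After op 5 (move_right): buffer="aserynetumseyyl" (len 15), cursors c1@6 c2@15, authorship .11.1.....22.2.
After op 6 (delete): buffer="aseryetumseyy" (len 13), cursors c1@5 c2@13, authorship .11.1....22.2

Answer: 5 13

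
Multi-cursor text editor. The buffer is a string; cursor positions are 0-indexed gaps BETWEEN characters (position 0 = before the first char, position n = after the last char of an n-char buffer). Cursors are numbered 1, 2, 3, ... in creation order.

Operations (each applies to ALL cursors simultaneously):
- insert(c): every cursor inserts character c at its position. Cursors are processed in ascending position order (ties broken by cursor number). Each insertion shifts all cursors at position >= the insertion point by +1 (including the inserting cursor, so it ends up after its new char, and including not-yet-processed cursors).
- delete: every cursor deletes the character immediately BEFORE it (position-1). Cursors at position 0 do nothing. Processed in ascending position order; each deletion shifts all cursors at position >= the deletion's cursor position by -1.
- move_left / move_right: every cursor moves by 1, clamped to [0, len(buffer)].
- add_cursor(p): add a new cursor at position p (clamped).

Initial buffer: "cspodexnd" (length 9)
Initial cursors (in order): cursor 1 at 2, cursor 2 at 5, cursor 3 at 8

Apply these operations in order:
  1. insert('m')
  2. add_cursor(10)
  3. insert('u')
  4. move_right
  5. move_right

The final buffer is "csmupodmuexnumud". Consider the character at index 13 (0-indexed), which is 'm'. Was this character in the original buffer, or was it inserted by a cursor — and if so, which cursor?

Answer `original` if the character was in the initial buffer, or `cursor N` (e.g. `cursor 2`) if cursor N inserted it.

After op 1 (insert('m')): buffer="csmpodmexnmd" (len 12), cursors c1@3 c2@7 c3@11, authorship ..1...2...3.
After op 2 (add_cursor(10)): buffer="csmpodmexnmd" (len 12), cursors c1@3 c2@7 c4@10 c3@11, authorship ..1...2...3.
After op 3 (insert('u')): buffer="csmupodmuexnumud" (len 16), cursors c1@4 c2@9 c4@13 c3@15, authorship ..11...22...433.
After op 4 (move_right): buffer="csmupodmuexnumud" (len 16), cursors c1@5 c2@10 c4@14 c3@16, authorship ..11...22...433.
After op 5 (move_right): buffer="csmupodmuexnumud" (len 16), cursors c1@6 c2@11 c4@15 c3@16, authorship ..11...22...433.
Authorship (.=original, N=cursor N): . . 1 1 . . . 2 2 . . . 4 3 3 .
Index 13: author = 3

Answer: cursor 3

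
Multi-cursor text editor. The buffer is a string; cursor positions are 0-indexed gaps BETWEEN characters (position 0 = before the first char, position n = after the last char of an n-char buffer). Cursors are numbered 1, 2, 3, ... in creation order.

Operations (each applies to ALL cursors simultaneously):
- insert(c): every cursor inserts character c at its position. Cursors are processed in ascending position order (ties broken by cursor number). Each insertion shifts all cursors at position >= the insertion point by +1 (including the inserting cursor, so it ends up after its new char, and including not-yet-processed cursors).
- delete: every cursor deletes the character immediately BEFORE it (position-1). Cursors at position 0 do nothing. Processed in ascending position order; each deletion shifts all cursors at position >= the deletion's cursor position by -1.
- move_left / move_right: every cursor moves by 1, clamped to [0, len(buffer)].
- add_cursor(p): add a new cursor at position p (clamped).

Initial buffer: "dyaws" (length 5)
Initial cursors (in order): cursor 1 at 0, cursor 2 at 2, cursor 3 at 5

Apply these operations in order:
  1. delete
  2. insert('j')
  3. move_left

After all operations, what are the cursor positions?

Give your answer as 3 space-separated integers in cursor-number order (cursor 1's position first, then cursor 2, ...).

Answer: 0 2 5

Derivation:
After op 1 (delete): buffer="daw" (len 3), cursors c1@0 c2@1 c3@3, authorship ...
After op 2 (insert('j')): buffer="jdjawj" (len 6), cursors c1@1 c2@3 c3@6, authorship 1.2..3
After op 3 (move_left): buffer="jdjawj" (len 6), cursors c1@0 c2@2 c3@5, authorship 1.2..3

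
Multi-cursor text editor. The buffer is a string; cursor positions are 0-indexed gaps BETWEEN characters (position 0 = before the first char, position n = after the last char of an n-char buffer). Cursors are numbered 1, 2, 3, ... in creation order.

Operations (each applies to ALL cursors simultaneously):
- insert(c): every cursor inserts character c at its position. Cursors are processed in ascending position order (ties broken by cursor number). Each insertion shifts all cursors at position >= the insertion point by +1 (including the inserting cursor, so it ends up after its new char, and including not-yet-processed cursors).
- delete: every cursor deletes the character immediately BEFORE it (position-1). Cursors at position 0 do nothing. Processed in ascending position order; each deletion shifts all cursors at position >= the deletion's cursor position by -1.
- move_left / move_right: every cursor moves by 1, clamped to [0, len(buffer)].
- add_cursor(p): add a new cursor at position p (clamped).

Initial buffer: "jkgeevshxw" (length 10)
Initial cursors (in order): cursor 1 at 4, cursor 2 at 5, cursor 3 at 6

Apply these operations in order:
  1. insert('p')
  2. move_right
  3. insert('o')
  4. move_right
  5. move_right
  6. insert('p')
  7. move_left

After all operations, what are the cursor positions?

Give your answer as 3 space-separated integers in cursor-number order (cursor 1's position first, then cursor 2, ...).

After op 1 (insert('p')): buffer="jkgepepvpshxw" (len 13), cursors c1@5 c2@7 c3@9, authorship ....1.2.3....
After op 2 (move_right): buffer="jkgepepvpshxw" (len 13), cursors c1@6 c2@8 c3@10, authorship ....1.2.3....
After op 3 (insert('o')): buffer="jkgepeopvopsohxw" (len 16), cursors c1@7 c2@10 c3@13, authorship ....1.12.23.3...
After op 4 (move_right): buffer="jkgepeopvopsohxw" (len 16), cursors c1@8 c2@11 c3@14, authorship ....1.12.23.3...
After op 5 (move_right): buffer="jkgepeopvopsohxw" (len 16), cursors c1@9 c2@12 c3@15, authorship ....1.12.23.3...
After op 6 (insert('p')): buffer="jkgepeopvpopspohxpw" (len 19), cursors c1@10 c2@14 c3@18, authorship ....1.12.123.23..3.
After op 7 (move_left): buffer="jkgepeopvpopspohxpw" (len 19), cursors c1@9 c2@13 c3@17, authorship ....1.12.123.23..3.

Answer: 9 13 17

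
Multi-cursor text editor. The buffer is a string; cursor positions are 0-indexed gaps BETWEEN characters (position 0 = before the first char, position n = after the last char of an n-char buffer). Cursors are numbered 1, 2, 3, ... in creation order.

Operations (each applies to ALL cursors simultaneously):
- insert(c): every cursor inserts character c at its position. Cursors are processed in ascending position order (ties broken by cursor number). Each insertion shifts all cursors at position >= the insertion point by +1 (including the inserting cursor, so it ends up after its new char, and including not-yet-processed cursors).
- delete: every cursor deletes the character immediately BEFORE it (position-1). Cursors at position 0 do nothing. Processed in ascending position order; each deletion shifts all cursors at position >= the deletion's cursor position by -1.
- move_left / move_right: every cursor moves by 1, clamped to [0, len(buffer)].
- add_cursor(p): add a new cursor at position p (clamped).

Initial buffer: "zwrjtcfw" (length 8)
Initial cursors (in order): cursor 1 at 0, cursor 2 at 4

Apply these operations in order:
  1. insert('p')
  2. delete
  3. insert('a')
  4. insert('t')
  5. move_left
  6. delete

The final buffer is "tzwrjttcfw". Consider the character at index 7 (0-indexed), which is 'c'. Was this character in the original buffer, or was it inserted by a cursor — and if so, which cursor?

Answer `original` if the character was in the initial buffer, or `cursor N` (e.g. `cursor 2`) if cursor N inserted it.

Answer: original

Derivation:
After op 1 (insert('p')): buffer="pzwrjptcfw" (len 10), cursors c1@1 c2@6, authorship 1....2....
After op 2 (delete): buffer="zwrjtcfw" (len 8), cursors c1@0 c2@4, authorship ........
After op 3 (insert('a')): buffer="azwrjatcfw" (len 10), cursors c1@1 c2@6, authorship 1....2....
After op 4 (insert('t')): buffer="atzwrjattcfw" (len 12), cursors c1@2 c2@8, authorship 11....22....
After op 5 (move_left): buffer="atzwrjattcfw" (len 12), cursors c1@1 c2@7, authorship 11....22....
After op 6 (delete): buffer="tzwrjttcfw" (len 10), cursors c1@0 c2@5, authorship 1....2....
Authorship (.=original, N=cursor N): 1 . . . . 2 . . . .
Index 7: author = original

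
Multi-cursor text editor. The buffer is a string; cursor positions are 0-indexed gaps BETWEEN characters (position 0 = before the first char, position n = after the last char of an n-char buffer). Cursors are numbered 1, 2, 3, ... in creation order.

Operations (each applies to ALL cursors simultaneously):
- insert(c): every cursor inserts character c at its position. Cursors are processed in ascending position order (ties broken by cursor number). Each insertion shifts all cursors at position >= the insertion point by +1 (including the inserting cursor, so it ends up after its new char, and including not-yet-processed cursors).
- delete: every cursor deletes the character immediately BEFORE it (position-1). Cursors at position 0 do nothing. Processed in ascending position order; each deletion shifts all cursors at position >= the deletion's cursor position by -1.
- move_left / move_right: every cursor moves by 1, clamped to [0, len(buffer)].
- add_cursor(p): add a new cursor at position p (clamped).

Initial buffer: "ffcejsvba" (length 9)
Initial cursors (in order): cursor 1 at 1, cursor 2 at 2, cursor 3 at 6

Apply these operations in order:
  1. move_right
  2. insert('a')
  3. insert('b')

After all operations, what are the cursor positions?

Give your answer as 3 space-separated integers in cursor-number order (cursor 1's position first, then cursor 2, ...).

Answer: 4 7 13

Derivation:
After op 1 (move_right): buffer="ffcejsvba" (len 9), cursors c1@2 c2@3 c3@7, authorship .........
After op 2 (insert('a')): buffer="ffacaejsvaba" (len 12), cursors c1@3 c2@5 c3@10, authorship ..1.2....3..
After op 3 (insert('b')): buffer="ffabcabejsvabba" (len 15), cursors c1@4 c2@7 c3@13, authorship ..11.22....33..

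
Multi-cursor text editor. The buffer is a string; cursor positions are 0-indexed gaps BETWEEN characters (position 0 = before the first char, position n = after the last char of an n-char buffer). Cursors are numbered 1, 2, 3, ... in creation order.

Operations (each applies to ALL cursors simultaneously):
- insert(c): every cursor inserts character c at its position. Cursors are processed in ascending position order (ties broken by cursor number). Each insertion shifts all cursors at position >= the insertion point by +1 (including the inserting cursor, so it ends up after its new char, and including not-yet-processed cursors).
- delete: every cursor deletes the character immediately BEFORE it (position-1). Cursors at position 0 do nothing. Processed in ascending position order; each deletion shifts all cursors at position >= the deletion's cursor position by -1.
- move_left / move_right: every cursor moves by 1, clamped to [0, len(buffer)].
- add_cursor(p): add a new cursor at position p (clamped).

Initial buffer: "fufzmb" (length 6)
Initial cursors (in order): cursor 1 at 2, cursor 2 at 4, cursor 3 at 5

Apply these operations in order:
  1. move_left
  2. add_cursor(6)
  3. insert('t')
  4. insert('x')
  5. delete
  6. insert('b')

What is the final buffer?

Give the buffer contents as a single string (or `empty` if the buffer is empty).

After op 1 (move_left): buffer="fufzmb" (len 6), cursors c1@1 c2@3 c3@4, authorship ......
After op 2 (add_cursor(6)): buffer="fufzmb" (len 6), cursors c1@1 c2@3 c3@4 c4@6, authorship ......
After op 3 (insert('t')): buffer="ftuftztmbt" (len 10), cursors c1@2 c2@5 c3@7 c4@10, authorship .1..2.3..4
After op 4 (insert('x')): buffer="ftxuftxztxmbtx" (len 14), cursors c1@3 c2@7 c3@10 c4@14, authorship .11..22.33..44
After op 5 (delete): buffer="ftuftztmbt" (len 10), cursors c1@2 c2@5 c3@7 c4@10, authorship .1..2.3..4
After op 6 (insert('b')): buffer="ftbuftbztbmbtb" (len 14), cursors c1@3 c2@7 c3@10 c4@14, authorship .11..22.33..44

Answer: ftbuftbztbmbtb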